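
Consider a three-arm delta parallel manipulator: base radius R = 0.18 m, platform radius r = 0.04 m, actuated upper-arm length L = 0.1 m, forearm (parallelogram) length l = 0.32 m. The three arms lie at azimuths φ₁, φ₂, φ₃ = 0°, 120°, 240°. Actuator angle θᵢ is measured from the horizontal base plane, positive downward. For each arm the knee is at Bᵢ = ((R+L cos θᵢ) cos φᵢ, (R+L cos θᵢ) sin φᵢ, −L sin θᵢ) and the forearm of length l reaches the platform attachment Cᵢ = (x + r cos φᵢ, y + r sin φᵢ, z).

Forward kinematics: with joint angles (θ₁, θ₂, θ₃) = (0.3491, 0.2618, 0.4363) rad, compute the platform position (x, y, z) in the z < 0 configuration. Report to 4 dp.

(0.0001, 0.0123, -0.2523)

arm 1 at φ=0.0°: (R−r)+L cos θ1 = 0.2340;  O1 = (0.2340, 0.0000, -0.0342)
φ2=120.0°: virtual centre (-0.1183, 0.2049, -0.0259), radius l
φ3=240.0°: virtual centre (-0.1153, -0.1997, -0.0423), radius l
eliminate P² terms by subtracting sphere 1 from 2 and 3
[-0.7045 0.4098 0.0166]·P = 0.0007;  [-0.6986 -0.3995 -0.0161]·P = -0.0009
Cramer: x(z) = 0.0002+0.0001z;  y(z) = 0.0021-0.0405z
quadratic in z: (1.0016)z²+(0.0682)z+(-0.0466)=0, √Δ=0.4373 → z ∈ {-0.2523, 0.1842}; z = -0.2523 (taking z<0)
x = 0.0001, y = 0.0123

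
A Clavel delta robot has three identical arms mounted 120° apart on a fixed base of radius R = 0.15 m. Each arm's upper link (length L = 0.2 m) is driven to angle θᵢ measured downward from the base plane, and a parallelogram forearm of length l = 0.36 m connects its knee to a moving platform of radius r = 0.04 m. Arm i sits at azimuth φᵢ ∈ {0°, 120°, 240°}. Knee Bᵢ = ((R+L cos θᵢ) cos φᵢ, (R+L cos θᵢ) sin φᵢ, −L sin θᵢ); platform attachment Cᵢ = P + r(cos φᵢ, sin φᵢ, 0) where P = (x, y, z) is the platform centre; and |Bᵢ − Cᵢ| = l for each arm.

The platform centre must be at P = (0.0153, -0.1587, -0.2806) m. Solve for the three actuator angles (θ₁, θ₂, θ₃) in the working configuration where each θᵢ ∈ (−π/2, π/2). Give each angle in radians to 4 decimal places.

arm 1 (φ=0.0°): x'=0.0153, y'=-0.1587
  e−x'=0.0947;  (l²−L²−(e−x')²−y'²−z²)/2L = -0.0582
  γ=atan2(-0.2806,0.0947)=-1.2453;  ψ=arccos(-0.1966)=1.7687;  θ1=γ+ψ≈0.5234
arm 2 (φ=120.0°): x'=-0.1451, y'=0.0661
  e−x'=0.2551;  (l²−L²−(e−x')²−y'²−z²)/2L = -0.1464
  θ2 = atan2(B,A) + arccos(C/0.3792) = 1.1343
φ3=240.0° → target in arm frame (0.1298, 0.0926)
  A=-0.0198, B=-0.2806, C=(l²−L²−A²−y'²−z²)/(2L)=0.0047
  θ3 = atan2(B,A) + arccos(C/0.2813) = -0.0873

θ₁ = 0.5234, θ₂ = 1.1343, θ₃ = -0.0873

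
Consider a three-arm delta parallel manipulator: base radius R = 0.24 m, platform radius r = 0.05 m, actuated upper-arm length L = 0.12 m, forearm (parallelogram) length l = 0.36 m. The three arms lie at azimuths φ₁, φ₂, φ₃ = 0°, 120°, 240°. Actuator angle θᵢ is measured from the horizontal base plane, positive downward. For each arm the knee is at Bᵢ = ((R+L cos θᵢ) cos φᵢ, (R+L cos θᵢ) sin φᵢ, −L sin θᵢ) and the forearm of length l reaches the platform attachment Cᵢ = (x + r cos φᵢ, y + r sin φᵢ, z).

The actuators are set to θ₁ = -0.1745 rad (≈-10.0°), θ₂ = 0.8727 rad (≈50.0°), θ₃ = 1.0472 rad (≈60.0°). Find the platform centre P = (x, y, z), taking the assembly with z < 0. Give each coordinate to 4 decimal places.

(0.0947, 0.0163, -0.2686)

arm 1 at φ=0.0°: e+L cos θ1 = 0.3082;  centre 1 = (0.3082, 0.0000, 0.0208)
arm 2 at φ=120.0°: e+L cos θ2 = 0.2671;  centre 2 = (-0.1336, 0.2313, -0.0919)
centre 3 = (0.2500·cos240.0°, 0.2500·sin240.0°, -0.1039) = (-0.1250, -0.2165, -0.1039)
eliminate P² terms by subtracting sphere 1 from 2 and 3
linear system: -0.8835x+0.4627y = -0.0156−-0.2255z; -0.8664x+-0.4330y = -0.0221−-0.2495z
det = 0.7834;  x = 0.0217+-0.2720z,  y = 0.0077+-0.0320z
sphere 1 gives Az²+Bz+C=0 with A=1.0750, B=0.1137, C=-0.0470;  B²−4AC=0.2151;  roots -0.2686, 0.1628;  negative root z = -0.2686
x = 0.0947, y = 0.0163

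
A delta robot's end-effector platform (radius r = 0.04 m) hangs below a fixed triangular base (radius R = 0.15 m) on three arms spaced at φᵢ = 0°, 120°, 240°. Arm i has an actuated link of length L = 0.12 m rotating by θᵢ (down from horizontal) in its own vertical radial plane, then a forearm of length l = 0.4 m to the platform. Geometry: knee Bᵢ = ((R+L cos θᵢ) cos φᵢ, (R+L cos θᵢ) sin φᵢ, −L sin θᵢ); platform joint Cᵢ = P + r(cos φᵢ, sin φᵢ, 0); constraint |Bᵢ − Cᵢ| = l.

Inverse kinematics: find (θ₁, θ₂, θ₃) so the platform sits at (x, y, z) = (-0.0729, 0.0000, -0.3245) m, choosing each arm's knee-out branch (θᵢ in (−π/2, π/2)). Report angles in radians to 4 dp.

rotate P by −φ1: (-0.0729, 0.0000, -0.3245)
  e−x'=0.1829;  (l²−L²−(e−x')²−y'²−z²)/2L = 0.0285
  θ1 = atan2(B,A) + arccos(C/0.3725) = 0.4366
φ2=120.0° → target in arm frame (0.0364, 0.0631)
  A=0.0736, B=-0.3245, C=(l²−L²−A²−y'²−z²)/(2L)=0.1288
  √(A²+B²)=0.3327;  θ2 = -1.3479+1.1734 ≈ -0.1745
φ3=240.0° → target in arm frame (0.0365, -0.0631)
  A=0.0735, B=-0.3245, C=(l²−L²−A²−y'²−z²)/(2L)=0.1288
  √(A²+B²)=0.3327;  θ3 = -1.3479+1.1734 ≈ -0.1745

θ₁ = 0.4366, θ₂ = -0.1745, θ₃ = -0.1745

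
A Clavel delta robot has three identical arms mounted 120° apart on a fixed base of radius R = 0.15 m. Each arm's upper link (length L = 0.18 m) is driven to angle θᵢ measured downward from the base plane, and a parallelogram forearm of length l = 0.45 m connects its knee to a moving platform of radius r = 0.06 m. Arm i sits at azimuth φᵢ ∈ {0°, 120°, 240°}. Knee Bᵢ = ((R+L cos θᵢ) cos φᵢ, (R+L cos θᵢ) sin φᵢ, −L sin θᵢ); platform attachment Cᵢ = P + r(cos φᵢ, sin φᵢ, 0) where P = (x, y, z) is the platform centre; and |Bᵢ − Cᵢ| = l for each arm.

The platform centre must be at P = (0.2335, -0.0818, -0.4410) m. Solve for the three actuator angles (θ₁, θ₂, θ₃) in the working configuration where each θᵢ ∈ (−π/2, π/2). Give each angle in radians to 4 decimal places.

φ1=0.0° → target in arm frame (0.2335, -0.0818)
  e−x'=-0.1435;  (l²−L²−(e−x')²−y'²−z²)/2L = -0.1435
  γ=atan2(-0.4410,-0.1435)=-1.8854;  ψ=arccos(-0.3095)=1.8854;  θ1=γ+ψ≈0.0000
rotate P by −φ2: (-0.1876, -0.1613, -0.4410)
  A cos θ + B sin θ = C:  0.2776·cos θ + -0.4410·sin θ = -0.3541
  √(A²+B²)=0.5211;  θ2 = -1.0090+2.3178 ≈ 1.3088
φ3=240.0° → target in arm frame (-0.0459, 0.2431)
  A=0.1359, B=-0.4410, C=(l²−L²−A²−y'²−z²)/(2L)=-0.2832
  γ=atan2(-0.4410,0.1359)=-1.2718;  ψ=arccos(-0.6137)=2.2316;  θ3=γ+ψ≈0.9597

θ₁ = 0.0000, θ₂ = 1.3088, θ₃ = 0.9597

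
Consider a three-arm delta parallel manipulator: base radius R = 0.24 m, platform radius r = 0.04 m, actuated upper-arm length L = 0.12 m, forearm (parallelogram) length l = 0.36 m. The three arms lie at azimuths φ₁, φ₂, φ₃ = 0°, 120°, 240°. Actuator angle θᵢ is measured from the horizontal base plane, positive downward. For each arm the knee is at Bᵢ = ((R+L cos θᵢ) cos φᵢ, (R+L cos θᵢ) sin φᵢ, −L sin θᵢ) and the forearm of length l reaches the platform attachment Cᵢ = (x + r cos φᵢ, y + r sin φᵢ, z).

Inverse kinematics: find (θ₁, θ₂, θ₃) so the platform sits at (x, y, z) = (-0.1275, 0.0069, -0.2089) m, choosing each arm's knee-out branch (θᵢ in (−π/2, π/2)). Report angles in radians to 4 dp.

θ₁ = 1.3965, θ₂ = -0.2611, θ₃ = -0.0871

φ1=0.0° → target in arm frame (-0.1275, 0.0069)
  A=0.3275, B=-0.2089, C=(l²−L²−A²−y'²−z²)/(2L)=-0.1489
  γ=atan2(-0.2089,0.3275)=-0.5678;  ψ=arccos(-0.3834)=1.9643;  θ1=γ+ψ≈1.3965
rotate P by −φ2: (0.0697, 0.1070, -0.2089)
  e−x'=0.1303;  (l²−L²−(e−x')²−y'²−z²)/2L = 0.1798
  θ2 = atan2(B,A) + arccos(C/0.2462) = -0.2611
arm 3 (φ=240.0°): x'=0.0578, y'=-0.1139
  A=0.1422, B=-0.2089, C=(l²−L²−A²−y'²−z²)/(2L)=0.1599
  γ=atan2(-0.2089,0.1422)=-0.9731;  ψ=arccos(0.6326)=0.8859;  θ3=γ+ψ≈-0.0871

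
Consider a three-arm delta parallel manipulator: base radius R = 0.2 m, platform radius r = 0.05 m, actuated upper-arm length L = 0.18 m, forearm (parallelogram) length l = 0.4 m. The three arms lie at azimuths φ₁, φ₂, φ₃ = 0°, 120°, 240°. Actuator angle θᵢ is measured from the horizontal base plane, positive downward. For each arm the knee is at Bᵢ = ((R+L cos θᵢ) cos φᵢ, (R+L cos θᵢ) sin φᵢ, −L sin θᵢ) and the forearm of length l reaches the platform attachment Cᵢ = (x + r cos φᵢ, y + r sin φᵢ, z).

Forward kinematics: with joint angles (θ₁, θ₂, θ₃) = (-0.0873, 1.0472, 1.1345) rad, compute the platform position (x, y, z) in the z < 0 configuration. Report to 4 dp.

(0.1706, 0.0144, -0.3512)

φ1=0.0°: virtual centre (0.3293, 0.0000, 0.0157), radius l
S2 = (0.2400·cos120.0°, 0.2400·sin120.0°, -0.1559) = (-0.1200, 0.2078, -0.1559)
arm 3 at φ=240.0°: e+L cos θ3 = 0.2261;  S3 = (-0.1130, -0.1958, -0.1631)
eliminate P² terms by subtracting sphere 1 from 2 and 3
plane₁₂: -0.8986x+0.4157y+-0.3432z = -0.0268
Cramer: x(z) = 0.0325-0.3933z;  y(z) = 0.0057-0.0248z
into |P−S₁|² = l²: 1.1553z² + 0.2018z + -0.0716 = 0;  Δ = 0.3716;  z = -0.3512 or 0.1765 → z<0 root = -0.3512
x = 0.1706, y = 0.0144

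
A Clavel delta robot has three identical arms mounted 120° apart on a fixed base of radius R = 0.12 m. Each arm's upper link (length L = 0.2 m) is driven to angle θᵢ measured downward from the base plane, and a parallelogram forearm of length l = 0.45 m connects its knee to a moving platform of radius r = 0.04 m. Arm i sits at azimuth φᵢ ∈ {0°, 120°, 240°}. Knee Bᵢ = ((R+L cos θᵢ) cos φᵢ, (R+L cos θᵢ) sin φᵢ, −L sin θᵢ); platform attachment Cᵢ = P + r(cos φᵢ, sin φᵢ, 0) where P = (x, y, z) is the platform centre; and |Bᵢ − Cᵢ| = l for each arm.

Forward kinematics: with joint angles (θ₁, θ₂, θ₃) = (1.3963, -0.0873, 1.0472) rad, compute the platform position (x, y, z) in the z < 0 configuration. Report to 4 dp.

(-0.2227, 0.1946, -0.4223)

S1 = (0.1147·cos0.0°, 0.1147·sin0.0°, -0.1970) = (0.1147, 0.0000, -0.1970)
φ2=120.0°: virtual centre (-0.1396, 0.2418, 0.0174), radius l
S3 = (0.1800·cos240.0°, 0.1800·sin240.0°, -0.1732) = (-0.0900, -0.1559, -0.1732)
subtract pairs → two planes through P
[-0.5087 0.4837 0.4288]·P = 0.0263;  [-0.4094 -0.3118 0.0475]·P = 0.0104
Cramer: x(z) = -0.0372+0.4393z;  y(z) = 0.0153-0.4245z
sphere 1 gives Az²+Bz+C=0 with A=1.3732, B=0.2475, C=-0.1404;  B²−4AC=0.8324;  roots -0.4223, 0.2421;  negative root z = -0.4223
x = -0.2227, y = 0.1946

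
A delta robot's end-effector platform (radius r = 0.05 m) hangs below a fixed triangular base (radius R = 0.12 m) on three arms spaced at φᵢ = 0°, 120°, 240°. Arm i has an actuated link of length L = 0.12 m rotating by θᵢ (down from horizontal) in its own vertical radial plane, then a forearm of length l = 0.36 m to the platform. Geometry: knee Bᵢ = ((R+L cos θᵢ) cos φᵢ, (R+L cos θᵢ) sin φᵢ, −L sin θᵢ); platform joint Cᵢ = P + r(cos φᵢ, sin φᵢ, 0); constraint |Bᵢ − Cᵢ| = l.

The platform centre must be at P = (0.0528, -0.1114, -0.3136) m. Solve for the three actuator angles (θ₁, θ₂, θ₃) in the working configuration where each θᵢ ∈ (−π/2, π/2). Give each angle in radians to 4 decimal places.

φ1=0.0° → target in arm frame (0.0528, -0.1114)
  A cos θ + B sin θ = C:  0.0172·cos θ + -0.3136·sin θ = 0.0173
  γ=atan2(-0.3136,0.0172)=-1.5160;  ψ=arccos(0.0550)=1.5157;  θ1=γ+ψ≈-0.0003
φ2=120.0° → target in arm frame (-0.1229, 0.0100)
  e−x'=0.1929;  (l²−L²−(e−x')²−y'²−z²)/2L = -0.0852
  √(A²+B²)=0.3682;  θ2 = -1.0194+1.8043 ≈ 0.7849
arm 3 (φ=240.0°): x'=0.0701, y'=0.1014
  A=-0.0001, B=-0.3136, C=(l²−L²−A²−y'²−z²)/(2L)=0.0274
  √(A²+B²)=0.3136;  θ3 = -1.5710+1.4834 ≈ -0.0876

θ₁ = -0.0003, θ₂ = 0.7849, θ₃ = -0.0876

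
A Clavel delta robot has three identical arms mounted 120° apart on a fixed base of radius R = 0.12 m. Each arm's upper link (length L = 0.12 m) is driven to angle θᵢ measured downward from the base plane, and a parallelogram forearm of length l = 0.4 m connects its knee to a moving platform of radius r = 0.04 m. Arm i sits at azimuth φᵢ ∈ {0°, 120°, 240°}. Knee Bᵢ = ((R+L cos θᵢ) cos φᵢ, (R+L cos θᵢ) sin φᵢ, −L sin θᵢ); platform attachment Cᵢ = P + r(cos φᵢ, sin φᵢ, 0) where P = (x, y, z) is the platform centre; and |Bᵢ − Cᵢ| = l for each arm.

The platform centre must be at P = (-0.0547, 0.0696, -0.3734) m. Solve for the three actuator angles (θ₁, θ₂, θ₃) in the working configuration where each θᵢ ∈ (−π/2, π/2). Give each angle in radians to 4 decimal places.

θ₁ = 0.5236, θ₂ = -0.0869, θ₃ = 0.4366

φ1=0.0° → target in arm frame (-0.0547, 0.0696)
  A=0.1347, B=-0.3734, C=(l²−L²−A²−y'²−z²)/(2L)=-0.0701
  √(A²+B²)=0.3970;  θ1 = -1.2246+1.7482 ≈ 0.5236
arm 2 (φ=120.0°): x'=0.0876, y'=0.0126
  e−x'=-0.0076;  (l²−L²−(e−x')²−y'²−z²)/2L = 0.0248
  θ2 = atan2(B,A) + arccos(C/0.3735) = -0.0869
φ3=240.0° → target in arm frame (-0.0329, -0.0822)
  e−x'=0.1129;  (l²−L²−(e−x')²−y'²−z²)/2L = -0.0555
  θ3 = atan2(B,A) + arccos(C/0.3901) = 0.4366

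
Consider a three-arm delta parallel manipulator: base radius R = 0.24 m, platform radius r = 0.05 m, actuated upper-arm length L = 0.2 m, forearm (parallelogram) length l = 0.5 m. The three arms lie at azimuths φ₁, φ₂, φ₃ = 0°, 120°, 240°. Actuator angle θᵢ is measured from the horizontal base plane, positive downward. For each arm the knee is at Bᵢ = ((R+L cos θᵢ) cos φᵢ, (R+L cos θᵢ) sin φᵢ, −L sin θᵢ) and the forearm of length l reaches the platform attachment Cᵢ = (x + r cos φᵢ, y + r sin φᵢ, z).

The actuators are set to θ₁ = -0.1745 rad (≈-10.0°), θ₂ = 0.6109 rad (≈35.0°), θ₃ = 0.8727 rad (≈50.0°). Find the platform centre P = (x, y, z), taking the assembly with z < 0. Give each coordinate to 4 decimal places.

(0.1394, 0.0420, -0.3976)

O1 = (0.3870·cos0.0°, 0.3870·sin0.0°, 0.0347) = (0.3870, 0.0000, 0.0347)
O2 = (0.3538·cos120.0°, 0.3538·sin120.0°, -0.1147) = (-0.1769, 0.3064, -0.1147)
O3 = (0.3186·cos240.0°, 0.3186·sin240.0°, -0.1532) = (-0.1593, -0.2759, -0.1532)
subtract pairs → two planes through P
linear system: -1.1278x+0.6128y = -0.0126−-0.2989z; -1.0925x+-0.5517y = -0.0260−-0.3759z
det = 1.2918;  x = 0.0177+-0.3060z,  y = 0.0120+-0.0754z
sphere 1 gives Az²+Bz+C=0 with A=1.0993, B=0.1547, C=-0.1123;  B²−4AC=0.5178;  roots -0.3976, 0.2569;  negative root z = -0.3976
x = 0.1394, y = 0.0420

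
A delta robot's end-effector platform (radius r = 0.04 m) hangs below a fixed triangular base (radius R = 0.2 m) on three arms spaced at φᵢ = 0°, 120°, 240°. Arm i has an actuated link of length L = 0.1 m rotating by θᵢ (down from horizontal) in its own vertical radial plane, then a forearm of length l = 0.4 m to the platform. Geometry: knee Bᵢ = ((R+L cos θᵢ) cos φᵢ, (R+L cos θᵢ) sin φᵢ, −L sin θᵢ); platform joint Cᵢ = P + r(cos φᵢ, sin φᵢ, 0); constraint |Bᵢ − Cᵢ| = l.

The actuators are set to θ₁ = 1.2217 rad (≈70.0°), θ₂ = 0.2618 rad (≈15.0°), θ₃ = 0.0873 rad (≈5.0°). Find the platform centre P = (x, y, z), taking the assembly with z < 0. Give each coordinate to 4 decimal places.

(-0.1142, -0.0141, -0.3483)

arm 1 at φ=0.0°: ρ1 = 0.1942;  O1 = (0.1942, 0.0000, -0.0940)
φ2=120.0°: virtual centre (-0.1283, 0.2222, -0.0259), radius l
φ3=240.0°: virtual centre (-0.1298, -0.2248, -0.0087), radius l
|O₂|²−|O₁|² = 0.0200;  |O₃|²−|O₁|² = 0.0209
linear system: -0.6450x+0.4444y = 0.0200−0.1362z; -0.6480x+-0.4497y = 0.0209−0.1705z
Cramer: x(z) = -0.0316+0.2370z;  y(z) = -0.0010+0.0376z
quadratic in z: (1.0576)z²+(0.0808)z+(-0.1002)=0, √Δ=0.6560 → z ∈ {-0.3483, 0.2719}; z = -0.3483 (taking z<0)
x = -0.1142, y = -0.0141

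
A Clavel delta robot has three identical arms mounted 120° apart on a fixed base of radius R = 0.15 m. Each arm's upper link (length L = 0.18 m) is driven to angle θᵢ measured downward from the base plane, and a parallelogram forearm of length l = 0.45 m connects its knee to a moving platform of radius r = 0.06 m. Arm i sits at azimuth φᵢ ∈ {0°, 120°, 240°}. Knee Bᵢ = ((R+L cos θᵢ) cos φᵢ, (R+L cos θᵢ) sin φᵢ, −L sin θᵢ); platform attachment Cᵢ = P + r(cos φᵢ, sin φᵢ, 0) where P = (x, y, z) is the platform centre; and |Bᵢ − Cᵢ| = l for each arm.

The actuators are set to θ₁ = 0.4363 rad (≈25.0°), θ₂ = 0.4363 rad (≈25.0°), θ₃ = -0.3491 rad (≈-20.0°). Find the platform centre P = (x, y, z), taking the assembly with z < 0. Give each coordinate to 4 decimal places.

(-0.0668, -0.1157, -0.3706)

arm 1 at φ=0.0°: ρ1 = 0.2531;  centre 1 = (0.2531, 0.0000, -0.0761)
centre 2 = (0.2531·cos120.0°, 0.2531·sin120.0°, -0.0761) = (-0.1266, 0.2192, -0.0761)
centre 3 = (0.2591·cos240.0°, 0.2591·sin240.0°, 0.0616) = (-0.1296, -0.2244, 0.0616)
|centre ₂|²−|centre ₁|² = 0.0000;  |centre ₃|²−|centre ₁|² = 0.0011
plane₁₂: -0.7594x+0.4384y+0.0000z = 0.0000
Cramer: x(z) = -0.0007+0.1784z;  y(z) = -0.0012+0.3090z
sphere 1 gives Az²+Bz+C=0 with A=1.1273, B=0.0608, C=-0.1323;  B²−4AC=0.6002;  roots -0.3706, 0.3166;  negative root z = -0.3706
x = -0.0668, y = -0.1157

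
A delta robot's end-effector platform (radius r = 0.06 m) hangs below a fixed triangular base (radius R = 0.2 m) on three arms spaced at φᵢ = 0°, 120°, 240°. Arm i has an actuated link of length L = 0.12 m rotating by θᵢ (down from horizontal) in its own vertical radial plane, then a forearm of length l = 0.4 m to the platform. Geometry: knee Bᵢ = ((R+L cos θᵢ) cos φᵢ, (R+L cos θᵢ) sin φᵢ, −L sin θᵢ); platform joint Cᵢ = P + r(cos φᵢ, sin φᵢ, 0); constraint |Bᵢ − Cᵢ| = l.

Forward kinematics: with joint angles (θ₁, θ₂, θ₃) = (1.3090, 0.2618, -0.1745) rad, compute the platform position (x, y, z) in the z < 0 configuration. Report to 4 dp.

O1 = (0.1711·cos0.0°, 0.1711·sin0.0°, -0.1159) = (0.1711, 0.0000, -0.1159)
arm 2 at φ=120.0°: e+L cos θ2 = 0.2559;  O2 = (-0.1280, 0.2216, -0.0311)
arm 3 at φ=240.0°: e+L cos θ3 = 0.2582;  O3 = (-0.1291, -0.2236, 0.0208)
subtract pairs → two planes through P
linear system: -0.5980x+0.4433y = 0.0238−0.1697z; -0.6003x+-0.4472y = 0.0244−0.2735z
det = 0.5335;  x = -0.0402+0.3695z,  y = -0.0006+0.1156z
into |P−O₁|² = l²: 1.1499z² + 0.0756z + -0.1019 = 0;  Δ = 0.4746;  z = -0.3324 or 0.2667 → z<0 root = -0.3324
x = -0.1630, y = -0.0390

(-0.1630, -0.0390, -0.3324)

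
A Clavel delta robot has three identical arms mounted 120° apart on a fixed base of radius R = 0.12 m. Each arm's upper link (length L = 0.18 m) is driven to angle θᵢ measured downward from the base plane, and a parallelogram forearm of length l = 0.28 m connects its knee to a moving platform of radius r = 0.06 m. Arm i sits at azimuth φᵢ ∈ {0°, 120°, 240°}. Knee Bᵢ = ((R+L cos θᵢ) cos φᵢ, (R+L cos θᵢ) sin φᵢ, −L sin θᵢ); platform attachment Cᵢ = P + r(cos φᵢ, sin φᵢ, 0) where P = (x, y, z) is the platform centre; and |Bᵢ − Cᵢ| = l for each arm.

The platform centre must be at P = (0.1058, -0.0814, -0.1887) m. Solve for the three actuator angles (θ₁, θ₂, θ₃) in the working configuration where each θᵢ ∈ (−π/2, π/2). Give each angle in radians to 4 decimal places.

θ₁ = -0.2620, θ₂ = 1.0474, θ₃ = 0.3495

φ1=0.0° → target in arm frame (0.1058, -0.0814)
  e−x'=-0.0458;  (l²−L²−(e−x')²−y'²−z²)/2L = 0.0046
  θ1 = atan2(B,A) + arccos(C/0.1942) = -0.2620
arm 2 (φ=120.0°): x'=-0.1234, y'=-0.0509
  e−x'=0.1834;  (l²−L²−(e−x')²−y'²−z²)/2L = -0.0718
  √(A²+B²)=0.2631;  θ2 = -0.7997+1.8470 ≈ 1.0474
rotate P by −φ3: (0.0176, 0.1323, -0.1887)
  A cos θ + B sin θ = C:  0.0424·cos θ + -0.1887·sin θ = -0.0248
  √(A²+B²)=0.1934;  θ3 = -1.3497+1.6992 ≈ 0.3495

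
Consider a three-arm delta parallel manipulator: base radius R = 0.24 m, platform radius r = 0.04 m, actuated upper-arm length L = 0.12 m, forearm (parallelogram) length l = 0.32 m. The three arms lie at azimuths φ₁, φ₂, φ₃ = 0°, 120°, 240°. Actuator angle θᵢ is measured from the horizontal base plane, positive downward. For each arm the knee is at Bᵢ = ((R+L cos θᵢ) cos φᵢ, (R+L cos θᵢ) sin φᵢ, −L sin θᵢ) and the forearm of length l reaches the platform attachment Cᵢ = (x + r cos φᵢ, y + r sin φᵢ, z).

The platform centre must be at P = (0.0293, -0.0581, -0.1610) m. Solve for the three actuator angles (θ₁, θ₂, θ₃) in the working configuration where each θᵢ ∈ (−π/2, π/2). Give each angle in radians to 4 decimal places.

θ₁ = 0.2619, θ₂ = 1.1344, θ₃ = 0.1750

rotate P by −φ1: (0.0293, -0.0581, -0.1610)
  A cos θ + B sin θ = C:  0.1707·cos θ + -0.1610·sin θ = 0.1232
  √(A²+B²)=0.2346;  θ1 = -0.7562+1.0181 ≈ 0.2619
φ2=120.0° → target in arm frame (-0.0650, 0.0037)
  A=0.2650, B=-0.1610, C=(l²−L²−A²−y'²−z²)/(2L)=-0.0339
  γ=atan2(-0.1610,0.2650)=-0.5460;  ψ=arccos(-0.1094)=1.6804;  θ2=γ+ψ≈1.1344
arm 3 (φ=240.0°): x'=0.0357, y'=0.0544
  e−x'=0.1643;  (l²−L²−(e−x')²−y'²−z²)/2L = 0.1338
  θ3 = atan2(B,A) + arccos(C/0.2301) = 0.1750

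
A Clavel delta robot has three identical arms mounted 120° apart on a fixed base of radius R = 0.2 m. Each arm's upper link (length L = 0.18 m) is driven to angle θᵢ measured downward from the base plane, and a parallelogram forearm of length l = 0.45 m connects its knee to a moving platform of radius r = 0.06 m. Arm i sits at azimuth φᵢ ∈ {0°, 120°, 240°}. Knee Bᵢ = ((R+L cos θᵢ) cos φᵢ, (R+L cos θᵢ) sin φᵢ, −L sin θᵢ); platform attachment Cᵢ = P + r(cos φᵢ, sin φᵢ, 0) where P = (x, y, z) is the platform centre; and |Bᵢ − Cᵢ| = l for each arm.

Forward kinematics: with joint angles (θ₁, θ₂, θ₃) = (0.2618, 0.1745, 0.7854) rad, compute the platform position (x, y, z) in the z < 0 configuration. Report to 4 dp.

(0.0386, 0.0899, -0.3910)

φ1=0.0°: virtual centre (0.3139, 0.0000, -0.0466), radius l
O2 = (0.3173·cos120.0°, 0.3173·sin120.0°, -0.0313) = (-0.1586, 0.2748, -0.0313)
O3 = (0.2673·cos240.0°, 0.2673·sin240.0°, -0.1273) = (-0.1336, -0.2315, -0.1273)
subtract pairs → two planes through P
[-0.9450 0.5495 0.0307]·P = 0.0010;  [-0.8950 -0.4629 -0.1614]·P = -0.0130
Cramer: x(z) = 0.0072-0.0801z;  y(z) = 0.0142-0.1937z
quadratic in z: (1.0439)z²+(0.1368)z+(-0.1061)=0, √Δ=0.6796 → z ∈ {-0.3910, 0.2599}; z = -0.3910 (taking z<0)
x = 0.0386, y = 0.0899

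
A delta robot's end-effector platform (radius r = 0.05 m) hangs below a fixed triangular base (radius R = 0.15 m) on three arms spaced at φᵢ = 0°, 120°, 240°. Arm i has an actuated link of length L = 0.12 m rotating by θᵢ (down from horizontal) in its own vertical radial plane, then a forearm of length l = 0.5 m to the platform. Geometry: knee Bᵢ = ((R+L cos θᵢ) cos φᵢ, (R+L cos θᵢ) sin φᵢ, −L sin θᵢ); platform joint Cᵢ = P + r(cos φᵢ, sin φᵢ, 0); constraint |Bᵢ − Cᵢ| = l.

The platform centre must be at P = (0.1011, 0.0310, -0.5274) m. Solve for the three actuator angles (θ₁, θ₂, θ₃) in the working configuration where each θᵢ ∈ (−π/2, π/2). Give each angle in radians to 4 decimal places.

arm 1 (φ=0.0°): x'=0.1011, y'=0.0310
  e−x'=-0.0011;  (l²−L²−(e−x')²−y'²−z²)/2L = -0.1813
  γ=atan2(-0.5274,-0.0011)=-1.5729;  ψ=arccos(-0.3438)=1.9217;  θ1=γ+ψ≈0.3488
φ2=120.0° → target in arm frame (-0.0237, -0.1031)
  A=0.1237, B=-0.5274, C=(l²−L²−A²−y'²−z²)/(2L)=-0.2853
  √(A²+B²)=0.5417;  θ2 = -1.3404+2.1255 ≈ 0.7851
φ3=240.0° → target in arm frame (-0.0774, 0.0721)
  e−x'=0.1774;  (l²−L²−(e−x')²−y'²−z²)/2L = -0.3301
  γ=atan2(-0.5274,0.1774)=-1.2463;  ψ=arccos(-0.5932)=2.2058;  θ3=γ+ψ≈0.9594

θ₁ = 0.3488, θ₂ = 0.7851, θ₃ = 0.9594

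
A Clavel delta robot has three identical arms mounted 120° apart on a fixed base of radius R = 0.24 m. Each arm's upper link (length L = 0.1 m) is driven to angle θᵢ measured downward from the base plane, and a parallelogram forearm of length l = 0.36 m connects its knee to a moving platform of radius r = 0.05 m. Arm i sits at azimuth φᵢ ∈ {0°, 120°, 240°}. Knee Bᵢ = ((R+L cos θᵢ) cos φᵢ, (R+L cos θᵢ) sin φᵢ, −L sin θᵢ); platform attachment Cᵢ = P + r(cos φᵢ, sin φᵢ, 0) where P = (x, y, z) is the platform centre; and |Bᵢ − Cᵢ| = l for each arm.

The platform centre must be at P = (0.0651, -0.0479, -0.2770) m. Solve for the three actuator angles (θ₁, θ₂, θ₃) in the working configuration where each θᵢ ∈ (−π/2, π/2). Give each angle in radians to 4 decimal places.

θ₁ = 0.0001, θ₂ = 1.1345, θ₃ = 0.5240

rotate P by −φ1: (0.0651, -0.0479, -0.2770)
  e−x'=0.1249;  (l²−L²−(e−x')²−y'²−z²)/2L = 0.1249
  √(A²+B²)=0.3039;  θ1 = -1.1472+1.1473 ≈ 0.0001
φ2=120.0° → target in arm frame (-0.0740, -0.0324)
  A=0.2640, B=-0.2770, C=(l²−L²−A²−y'²−z²)/(2L)=-0.1395
  γ=atan2(-0.2770,0.2640)=-0.8094;  ψ=arccos(-0.3645)=1.9438;  θ2=γ+ψ≈1.1345
φ3=240.0° → target in arm frame (0.0089, 0.0803)
  e−x'=0.1811;  (l²−L²−(e−x')²−y'²−z²)/2L = 0.0182
  θ3 = atan2(B,A) + arccos(C/0.3309) = 0.5240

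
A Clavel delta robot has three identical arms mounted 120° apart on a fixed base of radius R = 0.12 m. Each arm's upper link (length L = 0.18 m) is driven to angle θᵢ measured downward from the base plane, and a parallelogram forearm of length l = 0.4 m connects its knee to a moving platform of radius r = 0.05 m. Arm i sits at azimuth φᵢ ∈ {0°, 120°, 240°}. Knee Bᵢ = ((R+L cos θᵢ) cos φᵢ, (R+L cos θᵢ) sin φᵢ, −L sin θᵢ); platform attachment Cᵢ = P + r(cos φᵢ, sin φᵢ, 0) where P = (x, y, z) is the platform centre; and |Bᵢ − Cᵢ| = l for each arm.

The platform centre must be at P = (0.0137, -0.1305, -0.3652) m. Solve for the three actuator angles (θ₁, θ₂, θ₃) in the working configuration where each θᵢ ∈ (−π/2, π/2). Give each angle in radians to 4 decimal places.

φ1=0.0° → target in arm frame (0.0137, -0.1305)
  e−x'=0.0563;  (l²−L²−(e−x')²−y'²−z²)/2L = -0.0721
  γ=atan2(-0.3652,0.0563)=-1.4178;  ψ=arccos(-0.1952)=1.7673;  θ1=γ+ψ≈0.3495
rotate P by −φ2: (-0.1199, 0.0534, -0.3652)
  e−x'=0.1899;  (l²−L²−(e−x')²−y'²−z²)/2L = -0.1241
  γ=atan2(-0.3652,0.1899)=-1.0914;  ψ=arccos(-0.3015)=1.8770;  θ2=γ+ψ≈0.7857
rotate P by −φ3: (0.1062, 0.0771, -0.3652)
  e−x'=-0.0362;  (l²−L²−(e−x')²−y'²−z²)/2L = -0.0362
  θ3 = atan2(B,A) + arccos(C/0.3670) = 0.0000

θ₁ = 0.3495, θ₂ = 0.7857, θ₃ = 0.0000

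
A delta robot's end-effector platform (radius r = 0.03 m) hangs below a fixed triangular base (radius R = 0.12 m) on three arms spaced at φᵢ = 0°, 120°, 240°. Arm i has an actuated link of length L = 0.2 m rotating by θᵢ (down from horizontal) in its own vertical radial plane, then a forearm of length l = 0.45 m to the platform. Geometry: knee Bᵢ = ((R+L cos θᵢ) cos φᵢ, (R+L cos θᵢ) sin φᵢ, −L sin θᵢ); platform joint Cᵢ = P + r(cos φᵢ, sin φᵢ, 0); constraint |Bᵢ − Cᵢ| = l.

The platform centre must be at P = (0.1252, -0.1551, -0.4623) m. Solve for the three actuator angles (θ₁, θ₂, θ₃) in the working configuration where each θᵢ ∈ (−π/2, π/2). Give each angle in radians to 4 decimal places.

rotate P by −φ1: (0.1252, -0.1551, -0.4623)
  e−x'=-0.0352;  (l²−L²−(e−x')²−y'²−z²)/2L = -0.1913
  θ1 = atan2(B,A) + arccos(C/0.4636) = 0.3493
rotate P by −φ2: (-0.1969, -0.0309, -0.4623)
  e−x'=0.2869;  (l²−L²−(e−x')²−y'²−z²)/2L = -0.3362
  θ2 = atan2(B,A) + arccos(C/0.5441) = 1.2216
rotate P by −φ3: (0.0717, 0.1860, -0.4623)
  e−x'=0.0183;  (l²−L²−(e−x')²−y'²−z²)/2L = -0.2154
  θ3 = atan2(B,A) + arccos(C/0.4627) = 0.5237

θ₁ = 0.3493, θ₂ = 1.2216, θ₃ = 0.5237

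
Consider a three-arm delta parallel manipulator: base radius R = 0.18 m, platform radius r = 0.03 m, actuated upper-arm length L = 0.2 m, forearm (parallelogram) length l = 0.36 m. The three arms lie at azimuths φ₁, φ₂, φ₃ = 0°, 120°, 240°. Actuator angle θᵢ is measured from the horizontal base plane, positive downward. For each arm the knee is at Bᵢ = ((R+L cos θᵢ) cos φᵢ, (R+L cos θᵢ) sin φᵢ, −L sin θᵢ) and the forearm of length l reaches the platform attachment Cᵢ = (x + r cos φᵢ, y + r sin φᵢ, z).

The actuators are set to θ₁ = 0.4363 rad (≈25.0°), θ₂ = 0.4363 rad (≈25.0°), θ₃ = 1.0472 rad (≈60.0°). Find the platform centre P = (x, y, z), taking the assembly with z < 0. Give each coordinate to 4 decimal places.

S1 = (0.3313·cos0.0°, 0.3313·sin0.0°, -0.0845) = (0.3313, 0.0000, -0.0845)
S2 = (0.3313·cos120.0°, 0.3313·sin120.0°, -0.0845) = (-0.1656, 0.2869, -0.0845)
arm 3 at φ=240.0°: e+L cos θ3 = 0.2500;  S3 = (-0.1250, -0.2165, -0.1732)
|S₂|²−|S₁|² = 0.0000;  |S₃|²−|S₁|² = -0.0244
plane₁₂: -0.9938x+0.5738y+0.0000z = 0.0000
Cramer: x(z) = 0.0147-0.1067z;  y(z) = 0.0254-0.1848z
into |P−S₁|² = l²: 1.0455z² + 0.2272z + -0.0216 = 0;  Δ = 0.1419;  z = -0.2888 or 0.0715 → z<0 root = -0.2888
x = 0.0455, y = 0.0788

(0.0455, 0.0788, -0.2888)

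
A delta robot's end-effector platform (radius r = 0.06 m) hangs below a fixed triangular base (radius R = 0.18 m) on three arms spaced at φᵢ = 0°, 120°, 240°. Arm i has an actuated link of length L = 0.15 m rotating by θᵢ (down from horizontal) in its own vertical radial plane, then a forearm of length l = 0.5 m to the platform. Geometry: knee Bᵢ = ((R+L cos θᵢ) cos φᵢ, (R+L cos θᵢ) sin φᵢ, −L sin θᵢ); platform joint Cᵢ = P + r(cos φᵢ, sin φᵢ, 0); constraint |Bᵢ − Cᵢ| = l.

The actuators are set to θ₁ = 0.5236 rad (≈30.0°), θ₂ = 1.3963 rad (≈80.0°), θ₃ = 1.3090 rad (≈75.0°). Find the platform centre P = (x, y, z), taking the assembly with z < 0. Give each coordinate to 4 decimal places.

(0.1600, -0.0158, -0.5666)

centre 1 = (0.2499·cos0.0°, 0.2499·sin0.0°, -0.0750) = (0.2499, 0.0000, -0.0750)
arm 2 at φ=120.0°: ρ2 = 0.1460;  centre 2 = (-0.0730, 0.1265, -0.1477)
φ3=240.0°: virtual centre (-0.0794, -0.1375, -0.1449), radius l
eliminate P² terms by subtracting sphere 1 from 2 and 3
plane₁₂: -0.6458x+0.2530y+-0.1454z = -0.0249
Cramer: x(z) = 0.0360-0.2189z;  y(z) = -0.0067+0.0160z
quadratic in z: (1.0482)z²+(0.2435)z+(-0.1986)=0, √Δ=0.9444 → z ∈ {-0.5666, 0.3343}; z = -0.5666 (taking z<0)
x = 0.1600, y = -0.0158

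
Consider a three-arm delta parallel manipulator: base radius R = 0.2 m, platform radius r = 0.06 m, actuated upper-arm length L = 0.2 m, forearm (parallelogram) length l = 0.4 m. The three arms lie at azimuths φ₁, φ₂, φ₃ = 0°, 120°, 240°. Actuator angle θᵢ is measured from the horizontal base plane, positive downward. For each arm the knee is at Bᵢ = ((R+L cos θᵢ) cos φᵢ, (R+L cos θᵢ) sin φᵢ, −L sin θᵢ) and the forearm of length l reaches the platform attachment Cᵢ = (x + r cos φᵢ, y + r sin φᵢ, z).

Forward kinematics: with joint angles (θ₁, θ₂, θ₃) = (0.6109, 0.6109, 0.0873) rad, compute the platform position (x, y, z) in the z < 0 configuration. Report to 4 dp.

(-0.0363, -0.0629, -0.3156)

φ1=0.0°: virtual centre (0.3038, 0.0000, -0.1147), radius l
arm 2 at φ=120.0°: e+L cos θ2 = 0.3038;  O2 = (-0.1519, 0.2631, -0.1147)
φ3=240.0°: virtual centre (-0.1696, -0.2938, -0.0174), radius l
|O₂|²−|O₁|² = 0.0000;  |O₃|²−|O₁|² = 0.0099
linear system: -0.9115x+0.5262y = 0.0000−0.0000z; -0.9469x+-0.5876y = 0.0099−0.1946z
det = 1.0339;  x = -0.0050+0.0990z,  y = -0.0087+0.1715z
into |P−O₁|² = l²: 1.0392z² + 0.1653z + -0.0514 = 0;  Δ = 0.2408;  z = -0.3156 or 0.1566 → z<0 root = -0.3156
x = -0.0363, y = -0.0629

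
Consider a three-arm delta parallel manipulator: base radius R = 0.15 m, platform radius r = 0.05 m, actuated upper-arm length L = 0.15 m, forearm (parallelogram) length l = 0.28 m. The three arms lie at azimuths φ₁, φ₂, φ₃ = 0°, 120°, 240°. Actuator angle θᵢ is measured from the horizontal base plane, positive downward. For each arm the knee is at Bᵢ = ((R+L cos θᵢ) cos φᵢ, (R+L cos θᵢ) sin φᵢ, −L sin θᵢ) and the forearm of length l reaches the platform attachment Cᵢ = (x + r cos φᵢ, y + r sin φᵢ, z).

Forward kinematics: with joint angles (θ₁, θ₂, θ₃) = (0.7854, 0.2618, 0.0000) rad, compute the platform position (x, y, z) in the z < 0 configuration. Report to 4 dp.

φ1=0.0°: virtual centre (0.2061, 0.0000, -0.1061), radius l
φ2=120.0°: virtual centre (-0.1224, 0.2121, -0.0388), radius l
centre 3 = (0.2500·cos240.0°, 0.2500·sin240.0°, 0.0000) = (-0.1250, -0.2165, 0.0000)
eliminate P² terms by subtracting sphere 1 from 2 and 3
[-0.6570 0.4242 0.1345]·P = 0.0078;  [-0.6621 -0.4330 0.2121]·P = 0.0088
det = 0.5653;  x = -0.0125+0.2622z,  y = -0.0011+0.0890z
quadratic in z: (1.0767)z²+(0.0973)z+(-0.0194)=0, √Δ=0.3047 → z ∈ {-0.1867, 0.0963}; z = -0.1867 (taking z<0)
x = -0.0615, y = -0.0177

(-0.0615, -0.0177, -0.1867)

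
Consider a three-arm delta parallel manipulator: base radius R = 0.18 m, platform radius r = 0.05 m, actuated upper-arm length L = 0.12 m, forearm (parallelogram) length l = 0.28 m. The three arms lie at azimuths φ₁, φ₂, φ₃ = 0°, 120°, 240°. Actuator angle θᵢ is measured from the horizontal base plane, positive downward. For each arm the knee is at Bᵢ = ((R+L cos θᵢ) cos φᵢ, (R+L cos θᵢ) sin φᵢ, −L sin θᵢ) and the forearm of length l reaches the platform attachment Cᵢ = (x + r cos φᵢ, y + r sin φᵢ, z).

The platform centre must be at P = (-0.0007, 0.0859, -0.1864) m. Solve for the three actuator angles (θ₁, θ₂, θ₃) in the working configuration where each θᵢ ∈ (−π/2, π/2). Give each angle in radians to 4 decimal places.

φ1=0.0° → target in arm frame (-0.0007, 0.0859)
  e−x'=0.1307;  (l²−L²−(e−x')²−y'²−z²)/2L = 0.0200
  θ1 = atan2(B,A) + arccos(C/0.2277) = 0.5237
φ2=120.0° → target in arm frame (0.0747, -0.0423)
  e−x'=0.0553;  (l²−L²−(e−x')²−y'²−z²)/2L = 0.1017
  θ2 = atan2(B,A) + arccos(C/0.1944) = -0.2623
arm 3 (φ=240.0°): x'=-0.0740, y'=-0.0436
  A cos θ + B sin θ = C:  0.2040·cos θ + -0.1864·sin θ = -0.0595
  γ=atan2(-0.1864,0.2040)=-0.7402;  ψ=arccos(-0.2152)=1.7877;  θ3=γ+ψ≈1.0475

θ₁ = 0.5237, θ₂ = -0.2623, θ₃ = 1.0475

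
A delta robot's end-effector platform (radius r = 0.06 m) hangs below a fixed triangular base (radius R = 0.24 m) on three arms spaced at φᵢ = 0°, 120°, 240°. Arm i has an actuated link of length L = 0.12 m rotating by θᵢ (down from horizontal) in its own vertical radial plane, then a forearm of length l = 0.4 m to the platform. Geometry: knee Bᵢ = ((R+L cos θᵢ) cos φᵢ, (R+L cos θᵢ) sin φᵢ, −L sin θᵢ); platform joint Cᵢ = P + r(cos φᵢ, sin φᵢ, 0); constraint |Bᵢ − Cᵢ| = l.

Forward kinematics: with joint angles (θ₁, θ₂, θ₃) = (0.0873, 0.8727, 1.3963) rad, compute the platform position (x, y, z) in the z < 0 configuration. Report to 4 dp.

(0.1167, 0.0578, -0.3615)

centre 1 = (0.2995·cos0.0°, 0.2995·sin0.0°, -0.0105) = (0.2995, 0.0000, -0.0105)
centre 2 = (0.2571·cos120.0°, 0.2571·sin120.0°, -0.0919) = (-0.1286, 0.2227, -0.0919)
arm 3 at φ=240.0°: (R−r)+L cos θ3 = 0.2008;  centre 3 = (-0.1004, -0.1739, -0.1182)
subtract pairs → two planes through P
linear system: -0.8562x+0.4454y = -0.0153−-0.1629z; -0.7999x+-0.3479y = -0.0355−-0.2154z
det = 0.6541;  x = 0.0323+-0.2333z,  y = 0.0278+-0.0827z
quadratic in z: (1.0613)z²+(0.1410)z+(-0.0877)=0, √Δ=0.6263 → z ∈ {-0.3615, 0.2286}; z = -0.3615 (taking z<0)
x = 0.1167, y = 0.0578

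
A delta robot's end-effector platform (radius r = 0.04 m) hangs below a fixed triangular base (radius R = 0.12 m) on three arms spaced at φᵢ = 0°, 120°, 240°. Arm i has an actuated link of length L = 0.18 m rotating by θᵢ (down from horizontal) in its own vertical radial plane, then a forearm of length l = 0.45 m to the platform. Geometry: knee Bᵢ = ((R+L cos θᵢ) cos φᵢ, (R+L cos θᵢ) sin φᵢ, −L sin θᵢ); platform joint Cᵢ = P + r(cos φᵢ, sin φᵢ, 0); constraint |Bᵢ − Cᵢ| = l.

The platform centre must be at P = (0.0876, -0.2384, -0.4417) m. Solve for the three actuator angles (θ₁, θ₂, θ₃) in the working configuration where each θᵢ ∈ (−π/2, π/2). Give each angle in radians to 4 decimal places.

θ₁ = 0.5237, θ₂ = 1.3963, θ₃ = 0.2617

rotate P by −φ1: (0.0876, -0.2384, -0.4417)
  A=-0.0076, B=-0.4417, C=(l²−L²−A²−y'²−z²)/(2L)=-0.2275
  γ=atan2(-0.4417,-0.0076)=-1.5880;  ψ=arccos(-0.5149)=2.1117;  θ1=γ+ψ≈0.5237
arm 2 (φ=120.0°): x'=-0.2503, y'=0.0433
  e−x'=0.3303;  (l²−L²−(e−x')²−y'²−z²)/2L = -0.3776
  θ2 = atan2(B,A) + arccos(C/0.5515) = 1.3963
arm 3 (φ=240.0°): x'=0.1627, y'=0.1951
  A=-0.0827, B=-0.4417, C=(l²−L²−A²−y'²−z²)/(2L)=-0.1941
  √(A²+B²)=0.4494;  θ3 = -1.7558+2.0175 ≈ 0.2617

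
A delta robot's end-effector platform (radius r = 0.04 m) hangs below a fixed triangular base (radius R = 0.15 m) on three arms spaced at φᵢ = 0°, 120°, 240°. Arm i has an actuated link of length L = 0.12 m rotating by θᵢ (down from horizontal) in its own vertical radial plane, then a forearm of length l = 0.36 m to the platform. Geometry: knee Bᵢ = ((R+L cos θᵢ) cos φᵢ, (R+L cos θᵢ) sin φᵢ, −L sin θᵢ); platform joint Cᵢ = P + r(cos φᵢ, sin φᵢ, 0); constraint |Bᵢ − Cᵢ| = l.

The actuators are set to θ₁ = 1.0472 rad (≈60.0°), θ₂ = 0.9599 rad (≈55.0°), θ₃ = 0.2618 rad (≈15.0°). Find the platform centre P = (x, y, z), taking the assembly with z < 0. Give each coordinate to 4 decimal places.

(-0.0603, -0.0814, -0.3684)

centre 1 = (0.1700·cos0.0°, 0.1700·sin0.0°, -0.1039) = (0.1700, 0.0000, -0.1039)
arm 2 at φ=120.0°: ρ2 = 0.1788;  centre 2 = (-0.0894, 0.1549, -0.0983)
φ3=240.0°: virtual centre (-0.1130, -0.1956, -0.0311), radius l
subtract pairs → two planes through P
plane₁₂: -0.5188x+0.3097y+0.0113z = 0.0019
Cramer: x(z) = -0.0121+0.1310z;  y(z) = -0.0140+0.1830z
into |P−centre ₁|² = l²: 1.0507z² + 0.1550z + -0.0855 = 0;  Δ = 0.3832;  z = -0.3684 or 0.2208 → z<0 root = -0.3684
x = -0.0603, y = -0.0814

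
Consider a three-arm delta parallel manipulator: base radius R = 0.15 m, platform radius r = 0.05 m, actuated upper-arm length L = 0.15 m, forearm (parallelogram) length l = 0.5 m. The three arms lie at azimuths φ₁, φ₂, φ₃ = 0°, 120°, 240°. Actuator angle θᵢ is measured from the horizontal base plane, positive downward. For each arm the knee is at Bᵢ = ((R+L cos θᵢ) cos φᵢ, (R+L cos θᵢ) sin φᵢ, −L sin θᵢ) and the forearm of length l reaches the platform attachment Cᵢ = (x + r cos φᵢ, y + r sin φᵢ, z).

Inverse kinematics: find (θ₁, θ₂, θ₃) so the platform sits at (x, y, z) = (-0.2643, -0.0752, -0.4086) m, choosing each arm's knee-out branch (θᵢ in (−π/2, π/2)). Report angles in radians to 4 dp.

θ₁ = 1.2218, θ₂ = 0.1747, θ₃ = -0.3490

rotate P by −φ1: (-0.2643, -0.0752, -0.4086)
  e−x'=0.3643;  (l²−L²−(e−x')²−y'²−z²)/2L = -0.2594
  γ=atan2(-0.4086,0.3643)=-0.8427;  ψ=arccos(-0.4739)=2.0645;  θ1=γ+ψ≈1.2218
rotate P by −φ2: (0.0670, 0.2665, -0.4086)
  e−x'=0.0330;  (l²−L²−(e−x')²−y'²−z²)/2L = -0.0385
  γ=atan2(-0.4086,0.0330)=-1.4903;  ψ=arccos(-0.0940)=1.6649;  θ2=γ+ψ≈0.1747
rotate P by −φ3: (0.1973, -0.1913, -0.4086)
  e−x'=-0.0973;  (l²−L²−(e−x')²−y'²−z²)/2L = 0.0483
  θ3 = atan2(B,A) + arccos(C/0.4200) = -0.3490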